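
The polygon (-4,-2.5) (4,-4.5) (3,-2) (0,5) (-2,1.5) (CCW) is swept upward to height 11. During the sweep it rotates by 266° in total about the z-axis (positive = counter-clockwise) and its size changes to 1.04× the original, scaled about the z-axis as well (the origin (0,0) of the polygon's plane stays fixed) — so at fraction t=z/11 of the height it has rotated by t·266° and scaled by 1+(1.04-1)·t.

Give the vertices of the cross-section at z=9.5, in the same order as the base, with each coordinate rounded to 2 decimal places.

Cross-section at z=9.5: (0.70,4.83) (-6.23,-0.15) (-3.58,-1.03) (3.95,-3.34) (2.52,0.58)

t = z/height = 9.5/11 = 0.863636
s = 1 + (scale-1)·z/height = 1 + (1.04-1)·9.5/11 = 1.034545
θ = twist·z/height = 266°·9.5/11 = 229.7273° = 4.009497 rad
cos θ = -0.646427, sin θ = -0.762976 (intermediates below are computed at full precision and shown rounded to 5 d.p.)
v1: (-4,-2.5) → rotate → (0.67827,4.66797) → ×s → (0.70170,4.82923) → (0.70,4.83)
v2: (4,-4.5) → rotate → (-6.01910,-0.14298) → ×s → (-6.22703,-0.14792) → (-6.23,-0.15)
v3: (3,-2) → rotate → (-3.46523,-0.99607) → ×s → (-3.58494,-1.03048) → (-3.58,-1.03)
v4: (0,5) → rotate → (3.81488,-3.23213) → ×s → (3.94667,-3.34379) → (3.95,-3.34)
v5: (-2,1.5) → rotate → (2.43732,0.55631) → ×s → (2.52152,0.57553) → (2.52,0.58)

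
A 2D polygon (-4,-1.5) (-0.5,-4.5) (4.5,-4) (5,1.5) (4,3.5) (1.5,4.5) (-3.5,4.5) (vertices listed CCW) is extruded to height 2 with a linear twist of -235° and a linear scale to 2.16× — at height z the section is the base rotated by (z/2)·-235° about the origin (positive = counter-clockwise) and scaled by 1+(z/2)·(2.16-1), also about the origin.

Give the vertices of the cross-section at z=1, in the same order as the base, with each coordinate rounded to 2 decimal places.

Cross-section at z=1: (0.82,6.70) (-5.94,3.98) (-8.89,-3.39) (-1.55,-8.10) (1.99,-8.16) (5.21,-5.39) (8.86,1.62)

t = z/height = 1/2 = 0.5
s = 1 + (scale-1)·z/height = 1 + (2.16-1)·1/2 = 1.580000
θ = twist·z/height = -235°·1/2 = -117.5000° = -2.050762 rad
cos θ = -0.461749, sin θ = -0.887011 (intermediates below are computed at full precision and shown rounded to 5 d.p.)
v1: (-4,-1.5) → rotate → (0.51648,4.24067) → ×s → (0.81604,6.70025) → (0.82,6.70)
v2: (-0.5,-4.5) → rotate → (-3.76067,2.52137) → ×s → (-5.94187,3.98377) → (-5.94,3.98)
v3: (4.5,-4) → rotate → (-5.62591,-2.14455) → ×s → (-8.88894,-3.38840) → (-8.89,-3.39)
v4: (5,1.5) → rotate → (-0.97823,-5.12768) → ×s → (-1.54560,-8.10173) → (-1.55,-8.10)
v5: (4,3.5) → rotate → (1.25754,-5.16416) → ×s → (1.98692,-8.15938) → (1.99,-8.16)
v6: (1.5,4.5) → rotate → (3.29893,-3.40839) → ×s → (5.21230,-5.38525) → (5.21,-5.39)
v7: (-3.5,4.5) → rotate → (5.60767,1.02667) → ×s → (8.86012,1.62214) → (8.86,1.62)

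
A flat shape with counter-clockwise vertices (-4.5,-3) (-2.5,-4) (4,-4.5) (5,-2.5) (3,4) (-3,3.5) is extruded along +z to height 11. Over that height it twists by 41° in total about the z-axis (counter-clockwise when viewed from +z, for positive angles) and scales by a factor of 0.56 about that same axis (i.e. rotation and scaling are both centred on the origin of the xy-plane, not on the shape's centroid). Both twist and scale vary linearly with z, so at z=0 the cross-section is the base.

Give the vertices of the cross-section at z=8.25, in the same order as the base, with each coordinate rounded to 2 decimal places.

t = z/height = 8.25/11 = 0.75
s = 1 + (scale-1)·z/height = 1 + (0.56-1)·8.25/11 = 0.670000
θ = twist·z/height = 41°·8.25/11 = 30.7500° = 0.536689 rad
cos θ = 0.859406, sin θ = 0.511293 (intermediates below are computed at full precision and shown rounded to 5 d.p.)
v1: (-4.5,-3) → rotate → (-2.33345,-4.87904) → ×s → (-1.56341,-3.26896) → (-1.56,-3.27)
v2: (-2.5,-4) → rotate → (-0.10334,-4.71586) → ×s → (-0.06924,-3.15963) → (-0.07,-3.16)
v3: (4,-4.5) → rotate → (5.73844,-1.82216) → ×s → (3.84476,-1.22084) → (3.84,-1.22)
v4: (5,-2.5) → rotate → (5.57526,0.40795) → ×s → (3.73543,0.27333) → (3.74,0.27)
v5: (3,4) → rotate → (0.53305,4.97150) → ×s → (0.35714,3.33091) → (0.36,3.33)
v6: (-3,3.5) → rotate → (-4.36775,1.47404) → ×s → (-2.92639,0.98761) → (-2.93,0.99)

Cross-section at z=8.25: (-1.56,-3.27) (-0.07,-3.16) (3.84,-1.22) (3.74,0.27) (0.36,3.33) (-2.93,0.99)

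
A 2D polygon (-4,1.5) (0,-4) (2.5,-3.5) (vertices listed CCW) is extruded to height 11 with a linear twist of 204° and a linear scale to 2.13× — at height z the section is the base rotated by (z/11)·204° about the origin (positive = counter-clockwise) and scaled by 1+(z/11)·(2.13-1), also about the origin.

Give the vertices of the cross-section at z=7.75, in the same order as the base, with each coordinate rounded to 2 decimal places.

t = z/height = 7.75/11 = 0.704545
s = 1 + (scale-1)·z/height = 1 + (2.13-1)·7.75/11 = 1.796136
θ = twist·z/height = 204°·7.75/11 = 143.7273° = 2.508514 rad
cos θ = -0.806210, sin θ = 0.591629 (intermediates below are computed at full precision and shown rounded to 5 d.p.)
v1: (-4,1.5) → rotate → (2.33740,-3.57583) → ×s → (4.19828,-6.42268) → (4.20,-6.42)
v2: (0,-4) → rotate → (2.36652,3.22484) → ×s → (4.25059,5.79225) → (4.25,5.79)
v3: (2.5,-3.5) → rotate → (0.05518,4.30081) → ×s → (0.09911,7.72484) → (0.10,7.72)

Cross-section at z=7.75: (4.20,-6.42) (4.25,5.79) (0.10,7.72)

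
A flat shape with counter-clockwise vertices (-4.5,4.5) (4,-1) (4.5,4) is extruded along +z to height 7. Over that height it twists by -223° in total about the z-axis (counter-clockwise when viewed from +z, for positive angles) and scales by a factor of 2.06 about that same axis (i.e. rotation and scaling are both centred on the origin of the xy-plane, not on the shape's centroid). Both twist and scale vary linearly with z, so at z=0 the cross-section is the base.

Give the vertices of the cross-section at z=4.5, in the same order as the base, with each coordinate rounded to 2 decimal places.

Cross-section at z=4.5: (10.59,-1.56) (-6.40,-2.66) (-2.06,-9.91)

t = z/height = 4.5/7 = 0.642857
s = 1 + (scale-1)·z/height = 1 + (2.06-1)·4.5/7 = 1.681429
θ = twist·z/height = -223°·4.5/7 = -143.3571° = -2.502054 rad
cos θ = -0.802371, sin θ = -0.596825 (intermediates below are computed at full precision and shown rounded to 5 d.p.)
v1: (-4.5,4.5) → rotate → (6.29638,-0.92496) → ×s → (10.58692,-1.55525) → (10.59,-1.56)
v2: (4,-1) → rotate → (-3.80631,-1.58493) → ×s → (-6.40004,-2.66495) → (-6.40,-2.66)
v3: (4.5,4) → rotate → (-1.22337,-5.89520) → ×s → (-2.05701,-9.91236) → (-2.06,-9.91)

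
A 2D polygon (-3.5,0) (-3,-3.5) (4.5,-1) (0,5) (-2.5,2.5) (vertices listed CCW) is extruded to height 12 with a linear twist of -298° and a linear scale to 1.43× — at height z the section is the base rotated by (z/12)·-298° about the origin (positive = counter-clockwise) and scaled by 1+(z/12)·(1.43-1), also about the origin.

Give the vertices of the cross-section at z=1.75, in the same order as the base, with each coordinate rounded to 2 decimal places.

Cross-section at z=1.75: (-2.70,2.56) (-4.87,-0.51) (2.74,-4.06) (3.65,3.86) (-0.10,3.76)

t = z/height = 1.75/12 = 0.145833
s = 1 + (scale-1)·z/height = 1 + (1.43-1)·1.75/12 = 1.062708
θ = twist·z/height = -298°·1.75/12 = -43.4583° = -0.758491 rad
cos θ = 0.725875, sin θ = -0.687827 (intermediates below are computed at full precision and shown rounded to 5 d.p.)
v1: (-3.5,0) → rotate → (-2.54056,2.40739) → ×s → (-2.69988,2.55836) → (-2.70,2.56)
v2: (-3,-3.5) → rotate → (-4.58502,-0.47708) → ×s → (-4.87254,-0.50700) → (-4.87,-0.51)
v3: (4.5,-1) → rotate → (2.57861,-3.82110) → ×s → (2.74031,-4.06071) → (2.74,-4.06)
v4: (0,5) → rotate → (3.43913,3.62937) → ×s → (3.65480,3.85697) → (3.65,3.86)
v5: (-2.5,2.5) → rotate → (-0.09512,3.53425) → ×s → (-0.10108,3.75588) → (-0.10,3.76)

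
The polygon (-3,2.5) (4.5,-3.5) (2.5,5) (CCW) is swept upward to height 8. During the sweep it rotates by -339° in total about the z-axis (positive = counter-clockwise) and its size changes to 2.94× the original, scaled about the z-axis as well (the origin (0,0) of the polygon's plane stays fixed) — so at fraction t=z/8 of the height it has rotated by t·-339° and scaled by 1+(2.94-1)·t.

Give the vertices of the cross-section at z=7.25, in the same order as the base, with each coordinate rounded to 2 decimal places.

t = z/height = 7.25/8 = 0.90625
s = 1 + (scale-1)·z/height = 1 + (2.94-1)·7.25/8 = 2.758125
θ = twist·z/height = -339°·7.25/8 = -307.2188° = -5.361979 rad
cos θ = 0.604860, sin θ = 0.796332 (intermediates below are computed at full precision and shown rounded to 5 d.p.)
v1: (-3,2.5) → rotate → (-3.80541,-0.87685) → ×s → (-10.49579,-2.41845) → (-10.50,-2.42)
v2: (4.5,-3.5) → rotate → (5.50903,1.46648) → ×s → (15.19460,4.04475) → (15.19,4.04)
v3: (2.5,5) → rotate → (-2.46951,5.01513) → ×s → (-6.81122,13.83235) → (-6.81,13.83)

Cross-section at z=7.25: (-10.50,-2.42) (15.19,4.04) (-6.81,13.83)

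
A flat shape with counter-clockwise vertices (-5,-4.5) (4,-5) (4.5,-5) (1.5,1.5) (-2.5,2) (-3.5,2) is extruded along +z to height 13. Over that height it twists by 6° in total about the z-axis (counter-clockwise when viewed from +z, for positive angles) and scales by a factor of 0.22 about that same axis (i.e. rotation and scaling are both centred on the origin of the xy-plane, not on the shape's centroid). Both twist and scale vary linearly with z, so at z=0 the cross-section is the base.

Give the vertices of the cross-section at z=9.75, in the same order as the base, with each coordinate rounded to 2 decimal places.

Cross-section at z=9.75: (-1.92,-2.02) (1.82,-1.94) (2.02,-1.92) (0.57,0.67) (-1.10,0.75) (-1.51,0.71)

t = z/height = 9.75/13 = 0.75
s = 1 + (scale-1)·z/height = 1 + (0.22-1)·9.75/13 = 0.415000
θ = twist·z/height = 6°·9.75/13 = 4.5000° = 0.078540 rad
cos θ = 0.996917, sin θ = 0.078459 (intermediates below are computed at full precision and shown rounded to 5 d.p.)
v1: (-5,-4.5) → rotate → (-4.63152,-4.87842) → ×s → (-1.92208,-2.02455) → (-1.92,-2.02)
v2: (4,-5) → rotate → (4.37996,-4.67075) → ×s → (1.81769,-1.93836) → (1.82,-1.94)
v3: (4.5,-5) → rotate → (4.87842,-4.63152) → ×s → (2.02455,-1.92208) → (2.02,-1.92)
v4: (1.5,1.5) → rotate → (1.37769,1.61306) → ×s → (0.57174,0.66942) → (0.57,0.67)
v5: (-2.5,2) → rotate → (-2.64921,1.79769) → ×s → (-1.09942,0.74604) → (-1.10,0.75)
v6: (-3.5,2) → rotate → (-3.64613,1.71923) → ×s → (-1.51314,0.71348) → (-1.51,0.71)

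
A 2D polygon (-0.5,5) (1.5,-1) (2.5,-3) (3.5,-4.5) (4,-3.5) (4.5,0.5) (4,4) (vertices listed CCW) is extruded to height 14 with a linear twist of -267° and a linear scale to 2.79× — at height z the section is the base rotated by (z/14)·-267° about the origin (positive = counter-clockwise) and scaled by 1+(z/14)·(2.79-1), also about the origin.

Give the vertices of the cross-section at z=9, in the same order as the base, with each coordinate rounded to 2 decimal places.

Cross-section at z=9: (2.63,-10.48) (-3.50,1.66) (-6.26,5.60) (-8.85,8.48) (-9.61,6.20) (-9.42,-2.47) (-7.26,-9.76)

t = z/height = 9/14 = 0.642857
s = 1 + (scale-1)·z/height = 1 + (2.79-1)·9/14 = 2.150714
θ = twist·z/height = -267°·9/14 = -171.6429° = -2.995733 rad
cos θ = -0.989381, sin θ = -0.145343 (intermediates below are computed at full precision and shown rounded to 5 d.p.)
v1: (-0.5,5) → rotate → (1.22141,-4.87424) → ×s → (2.62689,-10.48309) → (2.63,-10.48)
v2: (1.5,-1) → rotate → (-1.62942,0.77137) → ×s → (-3.50441,1.65899) → (-3.50,1.66)
v3: (2.5,-3) → rotate → (-2.90948,2.60479) → ×s → (-6.25747,5.60215) → (-6.26,5.60)
v4: (3.5,-4.5) → rotate → (-4.11688,3.94352) → ×s → (-8.85423,8.48137) → (-8.85,8.48)
v5: (4,-3.5) → rotate → (-4.46623,2.88146) → ×s → (-9.60558,6.19720) → (-9.61,6.20)
v6: (4.5,0.5) → rotate → (-4.37954,-1.14873) → ×s → (-9.41915,-2.47060) → (-9.42,-2.47)
v7: (4,4) → rotate → (-3.37615,-4.53890) → ×s → (-7.26114,-9.76187) → (-7.26,-9.76)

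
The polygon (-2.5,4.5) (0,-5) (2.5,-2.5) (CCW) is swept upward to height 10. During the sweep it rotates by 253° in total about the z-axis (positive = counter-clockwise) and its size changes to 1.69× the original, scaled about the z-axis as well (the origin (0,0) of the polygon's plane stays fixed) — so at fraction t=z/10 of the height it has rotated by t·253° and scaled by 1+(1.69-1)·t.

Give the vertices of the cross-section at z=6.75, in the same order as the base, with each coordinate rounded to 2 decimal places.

Cross-section at z=6.75: (2.56,-7.10) (1.17,7.23) (-3.03,4.20)

t = z/height = 6.75/10 = 0.675
s = 1 + (scale-1)·z/height = 1 + (1.69-1)·6.75/10 = 1.465750
θ = twist·z/height = 253°·6.75/10 = 170.7750° = 2.980586 rad
cos θ = -0.987066, sin θ = 0.160312 (intermediates below are computed at full precision and shown rounded to 5 d.p.)
v1: (-2.5,4.5) → rotate → (1.74626,-4.84258) → ×s → (2.55958,-7.09801) → (2.56,-7.10)
v2: (0,-5) → rotate → (0.80156,4.93533) → ×s → (1.17489,7.23396) → (1.17,7.23)
v3: (2.5,-2.5) → rotate → (-2.06689,2.86845) → ×s → (-3.02954,4.20442) → (-3.03,4.20)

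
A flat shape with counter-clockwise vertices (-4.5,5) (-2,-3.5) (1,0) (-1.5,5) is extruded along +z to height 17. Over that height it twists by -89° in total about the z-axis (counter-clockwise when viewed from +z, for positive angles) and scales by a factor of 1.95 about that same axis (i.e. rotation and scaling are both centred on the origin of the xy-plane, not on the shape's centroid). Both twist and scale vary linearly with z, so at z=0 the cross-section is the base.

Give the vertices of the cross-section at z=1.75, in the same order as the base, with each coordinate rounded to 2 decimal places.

Cross-section at z=1.75: (-4.00,6.21) (-2.78,-3.44) (1.08,-0.17) (-0.75,5.68)

t = z/height = 1.75/17 = 0.102941
s = 1 + (scale-1)·z/height = 1 + (1.95-1)·1.75/17 = 1.097794
θ = twist·z/height = -89°·1.75/17 = -9.1618° = -0.159903 rad
cos θ = 0.987243, sin θ = -0.159222 (intermediates below are computed at full precision and shown rounded to 5 d.p.)
v1: (-4.5,5) → rotate → (-3.64648,5.65271) → ×s → (-4.00308,6.20552) → (-4.00,6.21)
v2: (-2,-3.5) → rotate → (-2.53176,-3.13690) → ×s → (-2.77936,-3.44368) → (-2.78,-3.44)
v3: (1,0) → rotate → (0.98724,-0.15922) → ×s → (1.08379,-0.17479) → (1.08,-0.17)
v4: (-1.5,5) → rotate → (-0.68475,5.17505) → ×s → (-0.75172,5.68114) → (-0.75,5.68)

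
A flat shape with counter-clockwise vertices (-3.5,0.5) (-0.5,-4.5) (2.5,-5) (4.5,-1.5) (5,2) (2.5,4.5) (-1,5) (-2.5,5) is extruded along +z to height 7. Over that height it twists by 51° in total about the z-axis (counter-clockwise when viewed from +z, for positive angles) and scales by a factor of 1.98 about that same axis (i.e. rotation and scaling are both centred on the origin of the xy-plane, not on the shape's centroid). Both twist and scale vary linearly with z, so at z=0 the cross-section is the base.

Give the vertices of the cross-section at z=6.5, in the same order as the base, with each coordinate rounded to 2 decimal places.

Cross-section at z=6.5: (-5.23,-4.27) (5.68,-6.52) (10.26,-2.96) (7.93,4.38) (3.66,9.61) (-3.09,9.33) (-8.32,5.06) (-10.26,2.96)

t = z/height = 6.5/7 = 0.928571
s = 1 + (scale-1)·z/height = 1 + (1.98-1)·6.5/7 = 1.910000
θ = twist·z/height = 51°·6.5/7 = 47.3571° = 0.826538 rad
cos θ = 0.677426, sin θ = 0.735591 (intermediates below are computed at full precision and shown rounded to 5 d.p.)
v1: (-3.5,0.5) → rotate → (-2.73879,-2.23585) → ×s → (-5.23108,-4.27048) → (-5.23,-4.27)
v2: (-0.5,-4.5) → rotate → (2.97144,-3.41621) → ×s → (5.67546,-6.52497) → (5.68,-6.52)
v3: (2.5,-5) → rotate → (5.37152,-1.54816) → ×s → (10.25960,-2.95698) → (10.26,-2.96)
v4: (4.5,-1.5) → rotate → (4.15180,2.29402) → ×s → (7.92995,4.38157) → (7.93,4.38)
v5: (5,2) → rotate → (1.91595,5.03281) → ×s → (3.65947,9.61266) → (3.66,9.61)
v6: (2.5,4.5) → rotate → (-1.61659,4.88740) → ×s → (-3.08769,9.33492) → (-3.09,9.33)
v7: (-1,5) → rotate → (-4.35538,2.65154) → ×s → (-8.31877,5.06444) → (-8.32,5.06)
v8: (-2.5,5) → rotate → (-5.37152,1.54816) → ×s → (-10.25960,2.95698) → (-10.26,2.96)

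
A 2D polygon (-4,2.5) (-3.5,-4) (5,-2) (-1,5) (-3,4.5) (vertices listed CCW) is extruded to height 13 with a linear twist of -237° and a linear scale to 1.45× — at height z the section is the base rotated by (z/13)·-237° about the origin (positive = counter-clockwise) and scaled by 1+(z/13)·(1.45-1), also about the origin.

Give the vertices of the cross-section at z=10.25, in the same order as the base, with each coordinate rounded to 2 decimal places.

t = z/height = 10.25/13 = 0.788462
s = 1 + (scale-1)·z/height = 1 + (1.45-1)·10.25/13 = 1.354808
θ = twist·z/height = -237°·10.25/13 = -186.8654° = -3.261416 rad
cos θ = -0.992830, sin θ = 0.119537 (intermediates below are computed at full precision and shown rounded to 5 d.p.)
v1: (-4,2.5) → rotate → (3.67248,-2.96022) → ×s → (4.97550,-4.01053) → (4.98,-4.01)
v2: (-3.5,-4) → rotate → (3.95305,3.55294) → ×s → (5.35563,4.81355) → (5.36,4.81)
v3: (5,-2) → rotate → (-4.72507,2.58334) → ×s → (-6.40157,3.49994) → (-6.40,3.50)
v4: (-1,5) → rotate → (0.39514,-5.08369) → ×s → (0.53534,-6.88742) → (0.54,-6.89)
v5: (-3,4.5) → rotate → (2.44057,-4.82634) → ×s → (3.30651,-6.53877) → (3.31,-6.54)

Cross-section at z=10.25: (4.98,-4.01) (5.36,4.81) (-6.40,3.50) (0.54,-6.89) (3.31,-6.54)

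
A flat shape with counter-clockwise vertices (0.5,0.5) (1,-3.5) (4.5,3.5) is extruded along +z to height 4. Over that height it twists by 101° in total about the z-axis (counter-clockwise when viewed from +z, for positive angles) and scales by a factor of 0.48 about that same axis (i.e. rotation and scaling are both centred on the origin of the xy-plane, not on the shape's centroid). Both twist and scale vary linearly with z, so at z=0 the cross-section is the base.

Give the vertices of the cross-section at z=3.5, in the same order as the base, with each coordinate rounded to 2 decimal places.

Cross-section at z=3.5: (-0.26,0.28) (1.92,0.49) (-1.84,2.51)

t = z/height = 3.5/4 = 0.875
s = 1 + (scale-1)·z/height = 1 + (0.48-1)·3.5/4 = 0.545000
θ = twist·z/height = 101°·3.5/4 = 88.3750° = 1.542435 rad
cos θ = 0.028358, sin θ = 0.999598 (intermediates below are computed at full precision and shown rounded to 5 d.p.)
v1: (0.5,0.5) → rotate → (-0.48562,0.51398) → ×s → (-0.26466,0.28012) → (-0.26,0.28)
v2: (1,-3.5) → rotate → (3.52695,0.90035) → ×s → (1.92219,0.49069) → (1.92,0.49)
v3: (4.5,3.5) → rotate → (-3.37098,4.59744) → ×s → (-1.83719,2.50561) → (-1.84,2.51)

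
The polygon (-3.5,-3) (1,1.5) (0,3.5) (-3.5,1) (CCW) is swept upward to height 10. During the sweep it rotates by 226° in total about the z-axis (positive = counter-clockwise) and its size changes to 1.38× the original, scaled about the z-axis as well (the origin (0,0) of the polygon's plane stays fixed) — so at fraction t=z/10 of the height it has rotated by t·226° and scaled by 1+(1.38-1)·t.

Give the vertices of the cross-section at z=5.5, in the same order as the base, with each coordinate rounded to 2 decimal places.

Cross-section at z=5.5: (5.38,-1.45) (-2.18,-0.02) (-3.50,-2.38) (1.39,-4.18)

t = z/height = 5.5/10 = 0.55
s = 1 + (scale-1)·z/height = 1 + (1.38-1)·5.5/10 = 1.209000
θ = twist·z/height = 226°·5.5/10 = 124.3000° = 2.169444 rad
cos θ = -0.563526, sin θ = 0.826098 (intermediates below are computed at full precision and shown rounded to 5 d.p.)
v1: (-3.5,-3) → rotate → (4.45064,-1.20077) → ×s → (5.38082,-1.45173) → (5.38,-1.45)
v2: (1,1.5) → rotate → (-1.80267,-0.01919) → ×s → (-2.17943,-0.02320) → (-2.18,-0.02)
v3: (0,3.5) → rotate → (-2.89134,-1.97234) → ×s → (-3.49563,-2.38456) → (-3.50,-2.38)
v4: (-3.5,1) → rotate → (1.14624,-3.45487) → ×s → (1.38581,-4.17694) → (1.39,-4.18)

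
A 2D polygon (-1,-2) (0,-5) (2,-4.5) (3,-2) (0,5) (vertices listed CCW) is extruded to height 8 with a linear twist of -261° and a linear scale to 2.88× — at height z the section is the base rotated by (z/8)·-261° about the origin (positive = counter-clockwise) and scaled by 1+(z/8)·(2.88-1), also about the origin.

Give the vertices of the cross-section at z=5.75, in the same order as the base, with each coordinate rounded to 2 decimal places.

t = z/height = 5.75/8 = 0.71875
s = 1 + (scale-1)·z/height = 1 + (2.88-1)·5.75/8 = 2.351250
θ = twist·z/height = -261°·5.75/8 = -187.5938° = -3.274129 rad
cos θ = -0.991230, sin θ = 0.132148 (intermediates below are computed at full precision and shown rounded to 5 d.p.)
v1: (-1,-2) → rotate → (1.25553,1.85031) → ×s → (2.95206,4.35055) → (2.95,4.35)
v2: (0,-5) → rotate → (0.66074,4.95615) → ×s → (1.55357,11.65315) → (1.55,11.65)
v3: (2,-4.5) → rotate → (-1.38779,4.72483) → ×s → (-3.26305,11.10926) → (-3.26,11.11)
v4: (3,-2) → rotate → (-2.70939,2.37890) → ×s → (-6.37046,5.59340) → (-6.37,5.59)
v5: (0,5) → rotate → (-0.66074,-4.95615) → ×s → (-1.55357,-11.65315) → (-1.55,-11.65)

Cross-section at z=5.75: (2.95,4.35) (1.55,11.65) (-3.26,11.11) (-6.37,5.59) (-1.55,-11.65)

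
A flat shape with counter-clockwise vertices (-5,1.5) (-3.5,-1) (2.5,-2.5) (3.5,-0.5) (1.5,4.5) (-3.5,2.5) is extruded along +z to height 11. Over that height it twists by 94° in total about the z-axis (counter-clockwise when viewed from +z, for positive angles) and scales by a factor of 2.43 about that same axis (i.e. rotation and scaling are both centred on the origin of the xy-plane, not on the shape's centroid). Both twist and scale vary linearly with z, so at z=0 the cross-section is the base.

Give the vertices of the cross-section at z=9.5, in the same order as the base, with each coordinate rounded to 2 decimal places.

Cross-section at z=9.5: (-5.03,-10.53) (1.01,-8.07) (6.38,4.66) (2.30,7.56) (-9.42,4.85) (-6.72,-6.87)

t = z/height = 9.5/11 = 0.863636
s = 1 + (scale-1)·z/height = 1 + (2.43-1)·9.5/11 = 2.235000
θ = twist·z/height = 94°·9.5/11 = 81.1818° = 1.416890 rad
cos θ = 0.153299, sin θ = 0.988180 (intermediates below are computed at full precision and shown rounded to 5 d.p.)
v1: (-5,1.5) → rotate → (-2.24877,-4.71095) → ×s → (-5.02599,-10.52897) → (-5.03,-10.53)
v2: (-3.5,-1) → rotate → (0.45163,-3.61193) → ×s → (1.00940,-8.07266) → (1.01,-8.07)
v3: (2.5,-2.5) → rotate → (2.85370,2.08720) → ×s → (6.37802,4.66489) → (6.38,4.66)
v4: (3.5,-0.5) → rotate → (1.03064,3.38198) → ×s → (2.30348,7.55872) → (2.30,7.56)
v5: (1.5,4.5) → rotate → (-4.21686,2.17212) → ×s → (-9.42468,4.85468) → (-9.42,4.85)
v6: (-3.5,2.5) → rotate → (-3.00700,-3.07538) → ×s → (-6.72064,-6.87348) → (-6.72,-6.87)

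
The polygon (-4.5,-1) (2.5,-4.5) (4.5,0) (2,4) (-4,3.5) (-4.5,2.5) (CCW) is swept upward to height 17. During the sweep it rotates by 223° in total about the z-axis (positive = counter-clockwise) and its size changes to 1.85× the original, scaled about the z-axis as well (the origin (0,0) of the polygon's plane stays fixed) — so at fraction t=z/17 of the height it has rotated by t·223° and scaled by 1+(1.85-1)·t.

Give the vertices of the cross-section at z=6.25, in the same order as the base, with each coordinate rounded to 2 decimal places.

Cross-section at z=6.25: (0.48,-6.03) (6.31,2.43) (0.82,5.85) (-4.83,3.33) (-5.28,-4.56) (-4.07,-5.39)

t = z/height = 6.25/17 = 0.367647
s = 1 + (scale-1)·z/height = 1 + (1.85-1)·6.25/17 = 1.312500
θ = twist·z/height = 223°·6.25/17 = 81.9853° = 1.430913 rad
cos θ = 0.139427, sin θ = 0.990232 (intermediates below are computed at full precision and shown rounded to 5 d.p.)
v1: (-4.5,-1) → rotate → (0.36281,-4.59547) → ×s → (0.47619,-6.03156) → (0.48,-6.03)
v2: (2.5,-4.5) → rotate → (4.80461,1.84816) → ×s → (6.30606,2.42571) → (6.31,2.43)
v3: (4.5,0) → rotate → (0.62742,4.45605) → ×s → (0.82349,5.84856) → (0.82,5.85)
v4: (2,4) → rotate → (-3.68207,2.53817) → ×s → (-4.83272,3.33135) → (-4.83,3.33)
v5: (-4,3.5) → rotate → (-4.02352,-3.47293) → ×s → (-5.28087,-4.55823) → (-5.28,-4.56)
v6: (-4.5,2.5) → rotate → (-3.10300,-4.10748) → ×s → (-4.07269,-5.39106) → (-4.07,-5.39)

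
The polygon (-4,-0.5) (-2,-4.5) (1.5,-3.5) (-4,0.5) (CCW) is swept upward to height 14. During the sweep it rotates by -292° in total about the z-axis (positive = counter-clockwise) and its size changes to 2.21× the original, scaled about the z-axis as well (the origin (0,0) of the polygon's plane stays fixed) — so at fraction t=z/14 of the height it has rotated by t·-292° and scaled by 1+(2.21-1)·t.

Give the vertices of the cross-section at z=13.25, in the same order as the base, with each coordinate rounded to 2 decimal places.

t = z/height = 13.25/14 = 0.946429
s = 1 + (scale-1)·z/height = 1 + (2.21-1)·13.25/14 = 2.145179
θ = twist·z/height = -292°·13.25/14 = -276.3571° = -4.823342 rad
cos θ = 0.110726, sin θ = 0.993851 (intermediates below are computed at full precision and shown rounded to 5 d.p.)
v1: (-4,-0.5) → rotate → (0.05402,-4.03077) → ×s → (0.11589,-8.64671) → (0.12,-8.65)
v2: (-2,-4.5) → rotate → (4.25088,-2.48597) → ×s → (9.11889,-5.33284) → (9.12,-5.33)
v3: (1.5,-3.5) → rotate → (3.64457,1.10324) → ×s → (7.81825,2.36664) → (7.82,2.37)
v4: (-4,0.5) → rotate → (-0.93983,-3.92004) → ×s → (-2.01610,-8.40919) → (-2.02,-8.41)

Cross-section at z=13.25: (0.12,-8.65) (9.12,-5.33) (7.82,2.37) (-2.02,-8.41)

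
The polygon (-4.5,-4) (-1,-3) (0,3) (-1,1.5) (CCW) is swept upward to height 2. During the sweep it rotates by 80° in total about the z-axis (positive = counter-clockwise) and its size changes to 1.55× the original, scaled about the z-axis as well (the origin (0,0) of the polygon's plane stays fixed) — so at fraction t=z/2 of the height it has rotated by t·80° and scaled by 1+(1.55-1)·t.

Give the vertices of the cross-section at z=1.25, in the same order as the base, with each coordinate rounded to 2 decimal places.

t = z/height = 1.25/2 = 0.625
s = 1 + (scale-1)·z/height = 1 + (1.55-1)·1.25/2 = 1.343750
θ = twist·z/height = 80°·1.25/2 = 50.0000° = 0.872665 rad
cos θ = 0.642788, sin θ = 0.766044 (intermediates below are computed at full precision and shown rounded to 5 d.p.)
v1: (-4.5,-4) → rotate → (0.17163,-6.01835) → ×s → (0.23063,-8.08716) → (0.23,-8.09)
v2: (-1,-3) → rotate → (1.65535,-2.69441) → ×s → (2.22437,-3.62061) → (2.22,-3.62)
v3: (0,3) → rotate → (-2.29813,1.92836) → ×s → (-3.08812,2.59124) → (-3.09,2.59)
v4: (-1,1.5) → rotate → (-1.79185,0.19814) → ×s → (-2.40780,0.26625) → (-2.41,0.27)

Cross-section at z=1.25: (0.23,-8.09) (2.22,-3.62) (-3.09,2.59) (-2.41,0.27)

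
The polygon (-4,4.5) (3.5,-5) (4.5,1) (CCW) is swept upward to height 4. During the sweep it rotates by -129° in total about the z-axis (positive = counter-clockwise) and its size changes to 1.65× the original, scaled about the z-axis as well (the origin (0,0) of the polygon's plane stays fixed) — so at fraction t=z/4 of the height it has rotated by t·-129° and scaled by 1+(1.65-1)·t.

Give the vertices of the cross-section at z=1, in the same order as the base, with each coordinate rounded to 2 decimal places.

Cross-section at z=1: (-1.14,6.91) (0.34,-7.09) (5.04,-1.81)

t = z/height = 1/4 = 0.25
s = 1 + (scale-1)·z/height = 1 + (1.65-1)·1/4 = 1.162500
θ = twist·z/height = -129°·1/4 = -32.2500° = -0.562869 rad
cos θ = 0.845728, sin θ = -0.533615 (intermediates below are computed at full precision and shown rounded to 5 d.p.)
v1: (-4,4.5) → rotate → (-0.98165,5.94023) → ×s → (-1.14116,6.90552) → (-1.14,6.91)
v2: (3.5,-5) → rotate → (0.29197,-6.09629) → ×s → (0.33942,-7.08694) → (0.34,-7.09)
v3: (4.5,1) → rotate → (4.33939,-1.55554) → ×s → (5.04454,-1.80831) → (5.04,-1.81)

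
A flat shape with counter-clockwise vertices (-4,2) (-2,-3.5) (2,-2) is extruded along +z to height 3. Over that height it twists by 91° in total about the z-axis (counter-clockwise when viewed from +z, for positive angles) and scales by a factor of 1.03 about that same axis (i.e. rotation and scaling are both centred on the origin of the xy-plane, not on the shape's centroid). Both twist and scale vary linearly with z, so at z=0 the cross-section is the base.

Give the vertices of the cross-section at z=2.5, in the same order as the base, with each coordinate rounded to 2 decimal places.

t = z/height = 2.5/3 = 0.833333
s = 1 + (scale-1)·z/height = 1 + (1.03-1)·2.5/3 = 1.025000
θ = twist·z/height = 91°·2.5/3 = 75.8333° = 1.323541 rad
cos θ = 0.244743, sin θ = 0.969588 (intermediates below are computed at full precision and shown rounded to 5 d.p.)
v1: (-4,2) → rotate → (-2.91815,-3.38886) → ×s → (-2.99110,-3.47359) → (-2.99,-3.47)
v2: (-2,-3.5) → rotate → (2.90407,-2.79578) → ×s → (2.97667,-2.86567) → (2.98,-2.87)
v3: (2,-2) → rotate → (2.42866,1.44969) → ×s → (2.48938,1.48593) → (2.49,1.49)

Cross-section at z=2.5: (-2.99,-3.47) (2.98,-2.87) (2.49,1.49)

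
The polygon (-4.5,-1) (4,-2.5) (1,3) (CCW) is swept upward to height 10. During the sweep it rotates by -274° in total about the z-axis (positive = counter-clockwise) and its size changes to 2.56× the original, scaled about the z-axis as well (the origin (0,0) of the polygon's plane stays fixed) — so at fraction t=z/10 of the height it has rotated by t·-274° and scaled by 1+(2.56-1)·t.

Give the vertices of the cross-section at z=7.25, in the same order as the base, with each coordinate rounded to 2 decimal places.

t = z/height = 7.25/10 = 0.725
s = 1 + (scale-1)·z/height = 1 + (2.56-1)·7.25/10 = 2.131000
θ = twist·z/height = -274°·7.25/10 = -198.6500° = -3.467097 rad
cos θ = -0.947490, sin θ = 0.319786 (intermediates below are computed at full precision and shown rounded to 5 d.p.)
v1: (-4.5,-1) → rotate → (4.58349,-0.49155) → ×s → (9.76742,-1.04749) → (9.77,-1.05)
v2: (4,-2.5) → rotate → (-2.99049,3.64787) → ×s → (-6.37274,7.77361) → (-6.37,7.77)
v3: (1,3) → rotate → (-1.90685,-2.52268) → ×s → (-4.06349,-5.37584) → (-4.06,-5.38)

Cross-section at z=7.25: (9.77,-1.05) (-6.37,7.77) (-4.06,-5.38)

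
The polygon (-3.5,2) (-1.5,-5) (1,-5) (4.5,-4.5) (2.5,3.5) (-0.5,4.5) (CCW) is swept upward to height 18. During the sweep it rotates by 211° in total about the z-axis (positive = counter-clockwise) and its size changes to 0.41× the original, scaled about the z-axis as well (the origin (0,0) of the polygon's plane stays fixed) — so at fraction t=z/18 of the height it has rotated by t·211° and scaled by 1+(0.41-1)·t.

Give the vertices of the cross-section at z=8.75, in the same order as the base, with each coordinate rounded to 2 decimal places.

Cross-section at z=8.75: (-0.85,-2.75) (3.71,-0.27) (3.33,1.47) (2.43,3.83) (-2.82,1.20) (-3.05,-1.05)

t = z/height = 8.75/18 = 0.486111
s = 1 + (scale-1)·z/height = 1 + (0.41-1)·8.75/18 = 0.713194
θ = twist·z/height = 211°·8.75/18 = 102.5694° = 1.790175 rad
cos θ = -0.217623, sin θ = 0.976033 (intermediates below are computed at full precision and shown rounded to 5 d.p.)
v1: (-3.5,2) → rotate → (-1.19039,-3.85136) → ×s → (-0.84898,-2.74677) → (-0.85,-2.75)
v2: (-1.5,-5) → rotate → (5.20660,-0.37594) → ×s → (3.71332,-0.26812) → (3.71,-0.27)
v3: (1,-5) → rotate → (4.66254,2.06415) → ×s → (3.32530,1.47214) → (3.33,1.47)
v4: (4.5,-4.5) → rotate → (3.41285,5.37145) → ×s → (2.43402,3.83089) → (2.43,3.83)
v5: (2.5,3.5) → rotate → (-3.96017,1.67840) → ×s → (-2.82437,1.19703) → (-2.82,1.20)
v6: (-0.5,4.5) → rotate → (-4.28334,-1.46732) → ×s → (-3.05485,-1.04648) → (-3.05,-1.05)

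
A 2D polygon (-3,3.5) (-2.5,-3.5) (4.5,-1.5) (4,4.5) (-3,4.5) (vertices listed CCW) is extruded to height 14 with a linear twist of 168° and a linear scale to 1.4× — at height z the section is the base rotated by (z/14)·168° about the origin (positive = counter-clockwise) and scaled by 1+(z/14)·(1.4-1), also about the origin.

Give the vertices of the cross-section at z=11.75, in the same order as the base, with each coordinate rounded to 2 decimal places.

t = z/height = 11.75/14 = 0.839286
s = 1 + (scale-1)·z/height = 1 + (1.4-1)·11.75/14 = 1.335714
θ = twist·z/height = 168°·11.75/14 = 141.0000° = 2.460914 rad
cos θ = -0.777146, sin θ = 0.629320 (intermediates below are computed at full precision and shown rounded to 5 d.p.)
v1: (-3,3.5) → rotate → (0.12882,-4.60797) → ×s → (0.17206,-6.15493) → (0.17,-6.15)
v2: (-2.5,-3.5) → rotate → (4.14549,1.14671) → ×s → (5.53719,1.53168) → (5.54,1.53)
v3: (4.5,-1.5) → rotate → (-2.55318,3.99766) → ×s → (-3.41031,5.33973) → (-3.41,5.34)
v4: (4,4.5) → rotate → (-5.94053,-0.97988) → ×s → (-7.93484,-1.30883) → (-7.93,-1.31)
v5: (-3,4.5) → rotate → (-0.50050,-5.38512) → ×s → (-0.66853,-7.19298) → (-0.67,-7.19)

Cross-section at z=11.75: (0.17,-6.15) (5.54,1.53) (-3.41,5.34) (-7.93,-1.31) (-0.67,-7.19)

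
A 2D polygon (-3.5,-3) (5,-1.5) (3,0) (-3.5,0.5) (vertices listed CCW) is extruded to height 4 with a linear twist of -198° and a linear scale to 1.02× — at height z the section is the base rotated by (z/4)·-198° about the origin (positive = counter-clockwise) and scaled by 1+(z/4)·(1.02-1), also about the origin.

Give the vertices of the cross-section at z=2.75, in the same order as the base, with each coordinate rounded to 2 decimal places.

Cross-section at z=2.75: (0.45,4.65) (-4.71,-2.42) (-2.19,-2.11) (2.91,2.09)

t = z/height = 2.75/4 = 0.6875
s = 1 + (scale-1)·z/height = 1 + (1.02-1)·2.75/4 = 1.013750
θ = twist·z/height = -198°·2.75/4 = -136.1250° = -2.375829 rad
cos θ = -0.720854, sin θ = -0.693087 (intermediates below are computed at full precision and shown rounded to 5 d.p.)
v1: (-3.5,-3) → rotate → (0.44373,4.58837) → ×s → (0.44983,4.65146) → (0.45,4.65)
v2: (5,-1.5) → rotate → (-4.64390,-2.38416) → ×s → (-4.70775,-2.41694) → (-4.71,-2.42)
v3: (3,0) → rotate → (-2.16256,-2.07926) → ×s → (-2.19230,-2.10785) → (-2.19,-2.11)
v4: (-3.5,0.5) → rotate → (2.86953,2.06538) → ×s → (2.90899,2.09378) → (2.91,2.09)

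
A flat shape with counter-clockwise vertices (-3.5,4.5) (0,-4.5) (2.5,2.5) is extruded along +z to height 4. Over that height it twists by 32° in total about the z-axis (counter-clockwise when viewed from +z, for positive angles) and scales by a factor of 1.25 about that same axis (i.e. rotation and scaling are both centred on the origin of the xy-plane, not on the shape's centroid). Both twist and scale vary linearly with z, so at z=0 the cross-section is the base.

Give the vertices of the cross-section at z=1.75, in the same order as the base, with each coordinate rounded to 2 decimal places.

t = z/height = 1.75/4 = 0.4375
s = 1 + (scale-1)·z/height = 1 + (1.25-1)·1.75/4 = 1.109375
θ = twist·z/height = 32°·1.75/4 = 14.0000° = 0.244346 rad
cos θ = 0.970296, sin θ = 0.241922 (intermediates below are computed at full precision and shown rounded to 5 d.p.)
v1: (-3.5,4.5) → rotate → (-4.48468,3.51960) → ×s → (-4.97520,3.90456) → (-4.98,3.90)
v2: (0,-4.5) → rotate → (1.08865,-4.36633) → ×s → (1.20772,-4.84390) → (1.21,-4.84)
v3: (2.5,2.5) → rotate → (1.82093,3.03054) → ×s → (2.02010,3.36201) → (2.02,3.36)

Cross-section at z=1.75: (-4.98,3.90) (1.21,-4.84) (2.02,3.36)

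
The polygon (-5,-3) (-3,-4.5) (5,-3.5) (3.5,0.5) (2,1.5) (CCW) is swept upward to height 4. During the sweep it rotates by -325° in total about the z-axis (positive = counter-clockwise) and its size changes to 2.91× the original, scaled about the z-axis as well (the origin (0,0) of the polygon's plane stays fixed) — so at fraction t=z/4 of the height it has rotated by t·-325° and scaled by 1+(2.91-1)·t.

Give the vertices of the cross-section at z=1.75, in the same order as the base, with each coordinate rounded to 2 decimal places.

t = z/height = 1.75/4 = 0.4375
s = 1 + (scale-1)·z/height = 1 + (2.91-1)·1.75/4 = 1.835625
θ = twist·z/height = -325°·1.75/4 = -142.1875° = -2.481640 rad
cos θ = -0.790021, sin θ = -0.613079 (intermediates below are computed at full precision and shown rounded to 5 d.p.)
v1: (-5,-3) → rotate → (2.11087,5.43546) → ×s → (3.87476,9.97747) → (3.87,9.98)
v2: (-3,-4.5) → rotate → (-0.38879,5.39433) → ×s → (-0.71368,9.90197) → (-0.71,9.90)
v3: (5,-3.5) → rotate → (-6.09588,-0.30032) → ×s → (-11.18976,-0.55128) → (-11.19,-0.55)
v4: (3.5,0.5) → rotate → (-2.45853,-2.54079) → ×s → (-4.51295,-4.66394) → (-4.51,-4.66)
v5: (2,1.5) → rotate → (-0.66042,-2.41119) → ×s → (-1.21229,-4.42604) → (-1.21,-4.43)

Cross-section at z=1.75: (3.87,9.98) (-0.71,9.90) (-11.19,-0.55) (-4.51,-4.66) (-1.21,-4.43)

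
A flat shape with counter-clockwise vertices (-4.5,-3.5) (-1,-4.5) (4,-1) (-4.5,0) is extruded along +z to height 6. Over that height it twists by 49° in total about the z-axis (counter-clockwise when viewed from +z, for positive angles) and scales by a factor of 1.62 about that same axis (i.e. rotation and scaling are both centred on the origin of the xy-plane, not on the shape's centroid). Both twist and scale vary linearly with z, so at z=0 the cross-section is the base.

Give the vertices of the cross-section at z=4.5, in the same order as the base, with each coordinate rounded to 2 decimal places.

Cross-section at z=4.5: (-2.21,-8.05) (2.77,-6.16) (5.57,2.33) (-5.28,-3.94)

t = z/height = 4.5/6 = 0.75
s = 1 + (scale-1)·z/height = 1 + (1.62-1)·4.5/6 = 1.465000
θ = twist·z/height = 49°·4.5/6 = 36.7500° = 0.641409 rad
cos θ = 0.801254, sin θ = 0.598325 (intermediates below are computed at full precision and shown rounded to 5 d.p.)
v1: (-4.5,-3.5) → rotate → (-1.51151,-5.49685) → ×s → (-2.21436,-8.05288) → (-2.21,-8.05)
v2: (-1,-4.5) → rotate → (1.89121,-4.20397) → ×s → (2.77062,-6.15881) → (2.77,-6.16)
v3: (4,-1) → rotate → (3.80334,1.59204) → ×s → (5.57189,2.33235) → (5.57,2.33)
v4: (-4.5,0) → rotate → (-3.60564,-2.69246) → ×s → (-5.28227,-3.94445) → (-5.28,-3.94)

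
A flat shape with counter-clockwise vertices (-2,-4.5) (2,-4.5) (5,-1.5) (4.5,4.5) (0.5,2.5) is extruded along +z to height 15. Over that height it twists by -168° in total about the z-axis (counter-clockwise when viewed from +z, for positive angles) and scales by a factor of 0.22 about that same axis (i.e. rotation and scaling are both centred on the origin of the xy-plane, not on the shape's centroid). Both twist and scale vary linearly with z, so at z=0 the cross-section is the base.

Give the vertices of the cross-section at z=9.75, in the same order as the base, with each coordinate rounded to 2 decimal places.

t = z/height = 9.75/15 = 0.65
s = 1 + (scale-1)·z/height = 1 + (0.22-1)·9.75/15 = 0.493000
θ = twist·z/height = -168°·9.75/15 = -109.2000° = -1.905900 rad
cos θ = -0.328867, sin θ = -0.944376 (intermediates below are computed at full precision and shown rounded to 5 d.p.)
v1: (-2,-4.5) → rotate → (-3.59196,3.36865) → ×s → (-1.77084,1.66075) → (-1.77,1.66)
v2: (2,-4.5) → rotate → (-4.90743,-0.40885) → ×s → (-2.41936,-0.20156) → (-2.42,-0.20)
v3: (5,-1.5) → rotate → (-3.06090,-4.22858) → ×s → (-1.50902,-2.08469) → (-1.51,-2.08)
v4: (4.5,4.5) → rotate → (2.76979,-5.72959) → ×s → (1.36551,-2.82469) → (1.37,-2.82)
v5: (0.5,2.5) → rotate → (2.19651,-1.29435) → ×s → (1.08288,-0.63812) → (1.08,-0.64)

Cross-section at z=9.75: (-1.77,1.66) (-2.42,-0.20) (-1.51,-2.08) (1.37,-2.82) (1.08,-0.64)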